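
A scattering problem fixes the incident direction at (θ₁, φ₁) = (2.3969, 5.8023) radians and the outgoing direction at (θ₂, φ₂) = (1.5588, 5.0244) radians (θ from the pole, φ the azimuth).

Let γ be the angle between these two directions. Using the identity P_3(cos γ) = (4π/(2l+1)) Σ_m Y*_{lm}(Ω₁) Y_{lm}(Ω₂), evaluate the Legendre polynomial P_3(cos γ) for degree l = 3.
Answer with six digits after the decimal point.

-0.444766

Summing Y*_{l m}(θ₁,φ₁)·Y_{l m}(θ₂,φ₂) over m ∈ [−3, 3]; prefactor 4π/(2·3+1) = 1.795196:
  m=-3: (0.016598, -0.128823) × (-0.335881, -0.247355) = (-0.037440, 0.039164)  (running Σ = (-0.037440, 0.039164))
  m=-2: (-0.197464, 0.283115) × (-0.009948, 0.007162) = (-0.000063, -0.004231)  (running Σ = (-0.037504, 0.034933))
  m=-1: (0.330769, -0.172574) × (-0.099129, -0.307333) = (-0.085827, -0.084549)  (running Σ = (-0.123330, -0.049616))
  m=0: (0.081412, -0.000000) × (-0.013427, 0.000000) = (-0.001093, 0.000000)  (running Σ = (-0.124423, -0.049616))
  m=1: (-0.330769, -0.172574) × (0.099129, -0.307333) = (-0.085827, 0.084549)  (running Σ = (-0.210250, 0.034933))
  m=2: (-0.197464, -0.283115) × (-0.009948, -0.007162) = (-0.000063, 0.004231)  (running Σ = (-0.210313, 0.039164))
  m=3: (-0.016598, -0.128823) × (0.335881, -0.247355) = (-0.037440, -0.039164)  (running Σ = (-0.247753, 0.000000))
Σ over m = (-0.247753, 0.000000); ×(4π/7) → (-0.444766, 0.000000). Real part: -0.444766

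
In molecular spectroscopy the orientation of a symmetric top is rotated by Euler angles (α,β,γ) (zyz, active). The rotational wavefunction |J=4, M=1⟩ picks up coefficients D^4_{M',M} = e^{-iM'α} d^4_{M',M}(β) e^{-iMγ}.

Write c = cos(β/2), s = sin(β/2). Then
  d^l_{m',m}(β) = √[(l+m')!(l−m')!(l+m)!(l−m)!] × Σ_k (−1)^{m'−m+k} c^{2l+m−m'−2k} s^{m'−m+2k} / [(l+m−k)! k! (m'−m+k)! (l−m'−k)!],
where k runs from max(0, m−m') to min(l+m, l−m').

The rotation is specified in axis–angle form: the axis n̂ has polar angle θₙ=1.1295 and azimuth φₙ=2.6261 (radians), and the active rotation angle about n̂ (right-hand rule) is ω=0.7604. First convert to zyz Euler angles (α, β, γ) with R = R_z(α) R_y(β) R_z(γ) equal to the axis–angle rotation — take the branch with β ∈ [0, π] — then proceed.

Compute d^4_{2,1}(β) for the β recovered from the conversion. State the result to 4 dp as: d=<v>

Axis–angle → zyz. n̂ = (sinθₙcosφₙ, sinθₙsinφₙ, cosθₙ) = (-0.786698, +0.445737, +0.427112), ω = 0.7604.
R = I cosω + sinω [n̂]ₓ + (1−cosω) n̂n̂ᵀ gives
  R = [+0.895028, -0.390956, +0.214657; +0.197785, +0.779285, +0.594639; -0.399757, -0.489763, +0.774807]
β = atan2(√(R₁₃²+R₂₃²), R₃₃) = 0.684386; α = atan2(R₂₃, R₁₃) mod 2π = 1.224367; γ = atan2(R₃₂, −R₃₁) mod 2π = 5.396945
d^4_{2,1}(β=0.6844) via the finite sum:
Half-angle: c=0.942021, s=0.335554. N=√(720·2·120·6)=1018.233765
k: max(0,(1)−(2))=0 … min(4+(1),4−(2))=2
  k=0: (−1)^1·1018.2338/(240)·0.9420^7·0.3356^1 = -0.937179
  k=1: (−1)^2·1018.2338/(48)·0.9420^5·0.3356^3 = +0.594560
  k=2: (−1)^3·1018.2338/(72)·0.9420^3·0.3356^5 = -0.050293
d^4_{2,1}(0.6844) = -0.937179 +0.594560 -0.050293 = -0.392912

d=-0.3929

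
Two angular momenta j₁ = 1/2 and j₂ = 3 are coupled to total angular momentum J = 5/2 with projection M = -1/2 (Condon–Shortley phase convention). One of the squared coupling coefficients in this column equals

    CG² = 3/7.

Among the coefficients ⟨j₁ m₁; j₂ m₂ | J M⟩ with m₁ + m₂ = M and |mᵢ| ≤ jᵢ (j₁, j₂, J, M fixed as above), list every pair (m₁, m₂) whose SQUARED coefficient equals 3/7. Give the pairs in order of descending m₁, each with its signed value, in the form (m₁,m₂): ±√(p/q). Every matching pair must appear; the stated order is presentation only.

Admissible pairs with m₁+m₂ = M = -1/2: (-1/2,0), (1/2,-1)
  (m₁,m₂)=(1/2,-1): CG² = 4/7, CG = +√(4/7)
  (m₁,m₂)=(-1/2,0): CG² = 3/7, CG = −√(3/7)   ← matches the target
Pairs with CG² = 3/7: (-1/2,0): −√(3/7)

(-1/2,0): −√(3/7)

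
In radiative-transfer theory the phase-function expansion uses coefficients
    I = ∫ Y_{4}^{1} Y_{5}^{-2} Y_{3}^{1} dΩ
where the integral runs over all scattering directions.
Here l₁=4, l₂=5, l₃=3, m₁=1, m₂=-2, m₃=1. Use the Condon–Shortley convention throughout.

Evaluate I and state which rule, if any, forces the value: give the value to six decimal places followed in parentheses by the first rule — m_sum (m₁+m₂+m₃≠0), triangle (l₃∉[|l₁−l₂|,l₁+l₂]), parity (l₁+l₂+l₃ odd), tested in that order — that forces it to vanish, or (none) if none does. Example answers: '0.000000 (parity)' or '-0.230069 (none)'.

Rules hold: Σm=0, L=12 even, 1≤3≤9.
N = 9·11·7 = 693
Δ = 6!·2!·4!/13! = 1/180180
Racah Σ t=2..4: t=2:+1/576 t=3:−1/144 t=4:+1/576 = -1/288
⇒ 3j(4 5 3; 0 0 0)² = 20/1001, sgn +1
Racah Σ t=1..3: t=1:−1/960 t=2:+1/288 t=3:−1/1728 = 1/540
⇒ 3j(4 5 3; 1 -2 1)² = 128/6435, sgn +1
4πI² = N·(3j₀)²·(3jₘ)² = 512/1859
I = +1·√(0.275417/4π) = 0.14804384
No selection rule forces the value: the integral is nonzero (none).

0.148044 (none)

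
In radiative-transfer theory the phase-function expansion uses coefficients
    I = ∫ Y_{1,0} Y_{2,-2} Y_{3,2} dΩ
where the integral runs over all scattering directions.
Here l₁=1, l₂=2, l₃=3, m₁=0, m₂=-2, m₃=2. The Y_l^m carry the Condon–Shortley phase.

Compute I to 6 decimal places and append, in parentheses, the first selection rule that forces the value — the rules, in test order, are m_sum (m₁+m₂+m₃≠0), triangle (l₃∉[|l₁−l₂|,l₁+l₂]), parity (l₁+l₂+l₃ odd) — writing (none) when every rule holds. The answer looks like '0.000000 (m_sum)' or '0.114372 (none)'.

m-sum 0 ✓  L=6 even ✓  1≤3≤3 ✓
Π(2lᵢ+1) = 3×5×7 = 105
triangle coeff Δ(1,2,3) = 1/105
Σ_t [0,0]: t=0:+1/4 = 1/4
(3j)²=3/35 [(1 2 3; 0 0 0)], sign=-1
Σ_t [0,0]: t=0:+1/24 = 1/24
(3j)²=1/21 [(1 2 3; 0 -2 2)], sign=-1
⇒ 4πI² = 3/7
I = (+1)√(3/7/(4π)) = 0.18467439
No selection rule forces the value: the integral is nonzero (none).

0.184674 (none)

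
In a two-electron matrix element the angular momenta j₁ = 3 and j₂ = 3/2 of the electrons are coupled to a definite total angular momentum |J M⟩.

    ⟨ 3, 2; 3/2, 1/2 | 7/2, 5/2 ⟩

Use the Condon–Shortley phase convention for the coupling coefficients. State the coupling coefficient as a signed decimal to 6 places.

triangle: 1!·5!·2!/9! = 240/362880
(j±m)!: 5!·1!·2!·1!·6!·1! = 172800
prefactor² = (2J+1)·Δ·N² = 6400/7
  k=0: +1/(0!·1!·1!·2!·4!·0!) = 1/48
  k=1: −1/(1!·0!·0!·1!·5!·1!) = -1/120
Σ = 1/80  ⇒  CG² = 6400/7·(1/80)² = 1/7
CG = +√(1/7) = +0.377964

+0.377964  (= +√(1/7))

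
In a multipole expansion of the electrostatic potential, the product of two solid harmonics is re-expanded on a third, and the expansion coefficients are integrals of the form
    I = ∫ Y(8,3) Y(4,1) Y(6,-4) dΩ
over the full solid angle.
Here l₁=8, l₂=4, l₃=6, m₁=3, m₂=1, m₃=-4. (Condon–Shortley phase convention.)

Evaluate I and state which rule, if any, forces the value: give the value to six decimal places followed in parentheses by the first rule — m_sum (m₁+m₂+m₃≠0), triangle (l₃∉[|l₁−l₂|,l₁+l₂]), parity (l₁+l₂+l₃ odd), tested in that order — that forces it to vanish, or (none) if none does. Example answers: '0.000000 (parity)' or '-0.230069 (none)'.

Checks pass: Σm=0; 18 even; l₃=6∈[4,12].
(2·8+1)(2·4+1)(2·6+1) = 1989
Δ: 6! 10! 2! / 19! → 1/23279256
sum: t=2:+1/1658880 t=3:−1/518400 t=4:+1/1658880 = -1/1382400
3j²(8 4 6; 0 0 0) = Δ·Π!·Σ² = 504/46189  (sign -1)
sum: t=3:−1/5806080 t=4:+1/17418240 t=5:−1/870912000 = -101/870912000
3j²(8 4 6; 3 1 -4) = Δ·Π!·Σ² = 10201/705432  (sign -1)
combine: 4πI² = 1989·504/46189·10201/705432 = 275427/877591
take √, sign +1: I = 0.15803462
No selection rule forces the value: the integral is nonzero (none).

0.158035 (none)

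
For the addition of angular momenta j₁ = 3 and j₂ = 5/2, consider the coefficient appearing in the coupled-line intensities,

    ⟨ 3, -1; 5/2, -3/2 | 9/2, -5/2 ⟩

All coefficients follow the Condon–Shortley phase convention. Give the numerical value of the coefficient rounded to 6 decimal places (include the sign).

+0.317821  (= +√(10/99))

triangle: 1!*5!*4!/11! = 2880/39916800
(j±m)!: 2!*4!*1!*4!*2!*7! = 11612160
prefactor² = (2J+1)*Δ*N² = 92160/11
  k=0: +1/(0!*1!*4!*1!*1!*3!) = 1/144
  k=1: −1/(1!*0!*3!*0!*2!*4!) = -1/288
Σ = 1/288  ⇒  CG² = 92160/11*(1/288)² = 10/99
CG = +√(10/99) = +0.317821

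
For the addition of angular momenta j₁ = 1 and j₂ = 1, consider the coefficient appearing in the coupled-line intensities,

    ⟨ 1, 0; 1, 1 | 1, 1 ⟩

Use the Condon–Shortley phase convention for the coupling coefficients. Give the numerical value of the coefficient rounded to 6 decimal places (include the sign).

√[3·1!1!1!/4! · 1!1!2!0!2!0!] = √(1/2)
  +(−1)^1/∏(1,0,0,1,1,0)! = -1  (running -1)
⟨..|..⟩ = √(1/2)·(-1) = -0.707107

-0.707107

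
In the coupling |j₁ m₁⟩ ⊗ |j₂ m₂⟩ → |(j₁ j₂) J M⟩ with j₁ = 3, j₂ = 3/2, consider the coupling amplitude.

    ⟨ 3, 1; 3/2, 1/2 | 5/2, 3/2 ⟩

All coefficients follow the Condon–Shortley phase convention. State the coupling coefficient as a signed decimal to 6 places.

−√(7/20) = -0.591608

j₁+j₂−J=2  J+j₁−j₂=4  J−j₁+j₂=1  j₁+j₂+J+1=8
(j₁±m₁, j₂±m₂, J±M) = (4,2,2,1,4,1)
P² = 576/35
sum k=1..2:
  [1] −1/6 = -1/6
  [2] +1/48 = 1/48
S = -7/48
C² = P²·S² = 7/20 ; C = -0.591608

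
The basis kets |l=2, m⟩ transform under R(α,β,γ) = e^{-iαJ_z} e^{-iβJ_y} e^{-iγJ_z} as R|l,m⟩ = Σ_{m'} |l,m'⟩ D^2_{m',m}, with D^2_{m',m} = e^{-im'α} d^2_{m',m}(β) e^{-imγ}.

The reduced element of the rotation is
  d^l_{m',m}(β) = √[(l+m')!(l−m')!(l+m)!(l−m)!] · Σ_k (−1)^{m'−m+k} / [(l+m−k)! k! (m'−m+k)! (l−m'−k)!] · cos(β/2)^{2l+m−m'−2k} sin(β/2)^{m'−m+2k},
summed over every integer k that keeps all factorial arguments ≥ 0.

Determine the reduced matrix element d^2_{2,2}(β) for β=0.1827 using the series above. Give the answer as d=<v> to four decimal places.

d^2_{2,2}(β=0.1827) via the finite sum:
Half-angle: c=0.995830, s=0.091223. N=√(24·1·24·1)=24.000000
k∈{0} keeps every argument non-negative
  k=0: (−1)^0·24.0000/(24)·0.9958^4·0.0912^0 = +0.983426
d^2_{2,2}(0.1827) = +0.983426

d=0.9834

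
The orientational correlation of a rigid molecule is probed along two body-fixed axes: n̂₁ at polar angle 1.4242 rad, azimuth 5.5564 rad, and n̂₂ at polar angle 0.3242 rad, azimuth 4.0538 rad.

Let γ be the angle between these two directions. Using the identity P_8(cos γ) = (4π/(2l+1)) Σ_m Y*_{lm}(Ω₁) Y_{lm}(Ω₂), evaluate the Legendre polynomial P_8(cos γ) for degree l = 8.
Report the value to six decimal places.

Addition theorem: P_8(cos γ) = (4π/17) Σ_m Y*_{lm}(Ω₁) Y_{lm}(Ω₂), m = −8…8:
  m=-8: (+0.421792+0.213674i) × (+0.000029-0.000046i) = +0.000022-0.000013i  (running Σ = +0.000022-0.000013i)
  m=-7: (+0.102314+0.259844i) × (-0.000647+0.000066i) = -0.000083-0.000161i  (running Σ = -0.000061-0.000175i)
  m=-6: (+0.082641-0.225223i) × (+0.003384+0.003554i) = +0.001080-0.000468i  (running Σ = +0.001019-0.000643i)
  m=-5: (+0.265789-0.142567i) × (+0.003994-0.026188i) = -0.002672-0.007530i  (running Σ = -0.001653-0.008173i)
  m=-4: (-0.149641-0.035741i) × (-0.091698+0.050960i) = +0.015543-0.004348i  (running Σ = +0.013890-0.012522i)
  m=-3: (-0.174183-0.249451i) × (+0.273660+0.117309i) = -0.018404-0.088698i  (running Σ = -0.004514-0.101220i)
  m=-2: (-0.013276+0.112733i) × (-0.139084-0.536591i) = +0.062338-0.008556i  (running Σ = +0.057823-0.109775i)
  m=-1: (-0.226764+0.201626i) × (-0.305693+0.395030i) = -0.010328-0.151214i  (running Σ = +0.047495-0.260989i)
  m=0: (+0.101363-0.000000i) × (-0.196236+0.000000i) = -0.019891+0.000000i  (running Σ = +0.027604-0.260989i)
  m=1: (+0.226764+0.201626i) × (+0.305693+0.395030i) = -0.010328+0.151214i  (running Σ = +0.017276-0.109775i)
  m=2: (-0.013276-0.112733i) × (-0.139084+0.536591i) = +0.062338+0.008556i  (running Σ = +0.079614-0.101220i)
  m=3: (+0.174183-0.249451i) × (-0.273660+0.117309i) = -0.018404+0.088698i  (running Σ = +0.061209-0.012522i)
  m=4: (-0.149641+0.035741i) × (-0.091698-0.050960i) = +0.015543+0.004348i  (running Σ = +0.076752-0.008173i)
  m=5: (-0.265789-0.142567i) × (-0.003994-0.026188i) = -0.002672+0.007530i  (running Σ = +0.074080-0.000643i)
  m=6: (+0.082641+0.225223i) × (+0.003384-0.003554i) = +0.001080+0.000468i  (running Σ = +0.075161-0.000175i)
  m=7: (-0.102314+0.259844i) × (+0.000647+0.000066i) = -0.000083+0.000161i  (running Σ = +0.075077-0.000013i)
  m=8: (+0.421792-0.213674i) × (+0.000029+0.000046i) = +0.000022+0.000013i  (running Σ = +0.075099+0.000000i)
Total Σ_m = +0.075099+0.000000i. Multiply by 0.739198: +0.055513+0.000000i. P_8(cos γ) = 0.055513

0.055513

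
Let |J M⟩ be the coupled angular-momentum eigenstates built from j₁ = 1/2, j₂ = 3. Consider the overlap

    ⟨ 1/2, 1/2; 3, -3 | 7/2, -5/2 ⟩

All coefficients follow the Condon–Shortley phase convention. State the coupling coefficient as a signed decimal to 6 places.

+√(1/7) = +0.377964

j₁+j₂−J=0  J+j₁−j₂=1  J−j₁+j₂=6  j₁+j₂+J+1=8
(j₁±m₁, j₂±m₂, J±M) = (1,0,0,6,1,6)
P² = 518400/7
sum k=0..0:
  [0] +1/720 = 1/720
S = 1/720
C² = P²·S² = 1/7 ; C = +0.377964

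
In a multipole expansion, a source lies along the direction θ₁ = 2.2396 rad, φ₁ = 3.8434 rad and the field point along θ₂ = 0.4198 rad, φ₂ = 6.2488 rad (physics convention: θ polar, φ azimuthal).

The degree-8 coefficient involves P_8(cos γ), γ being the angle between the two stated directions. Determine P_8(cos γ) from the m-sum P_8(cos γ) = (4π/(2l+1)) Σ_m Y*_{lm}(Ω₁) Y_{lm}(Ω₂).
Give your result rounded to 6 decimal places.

Summing Y*_{l m}(θ₁,φ₁)·Y_{l m}(θ₂,φ₂) over m ∈ [−8, 8]; prefactor 4π/(2·8+1) = 0.739198:
  term(m=-8) = 0.00003 - 0.00001j   from Y*(Ω₁)=0.05806 - 0.04588j, Y(Ω₂)=0.00038 + 0.00011j
  term(m=-7) = 0.00035 - 0.00074j   from Y*(Ω₁)=0.04653 - 0.22924j, Y(Ω₂)=0.00342 + 0.00084j
  term(m=-6) = -0.00242 - 0.00795j   from Y*(Ω₁)=-0.20120 - 0.36694j, Y(Ω₂)=0.01944 + 0.00407j
  term(m=-5) = -0.02826 - 0.01691j   from Y*(Ω₁)=-0.38702 - 0.14897j, Y(Ω₂)=0.07824 + 0.01359j
  term(m=-4) = -0.01760 + 0.00351j   from Y*(Ω₁)=-0.07406 + 0.02573j, Y(Ω₂)=0.22672 + 0.03138j
  term(m=-3) = 0.08739 - 0.11791j   from Y*(Ω₁)=0.16410 - 0.27713j, Y(Ω₂)=0.45327 + 0.04692j
  term(m=-2) = -0.01383 - 0.14009j   from Y*(Ω₁)=-0.04372 - 0.25907j, Y(Ω₂)=0.53454 + 0.03682j
  term(m=-1) = 0.02079 + 0.01884j   from Y*(Ω₁)=0.16302 + 0.13781j, Y(Ω₂)=0.13137 + 0.00452j
  term(m=+0) = -0.13713 + 0.00000j   from Y*(Ω₁)=0.29882 + 0.00000j, Y(Ω₂)=-0.45889 + 0.00000j
  term(m=+1) = 0.02079 - 0.01884j   from Y*(Ω₁)=-0.16302 + 0.13781j, Y(Ω₂)=-0.13137 + 0.00452j
  term(m=+2) = -0.01383 + 0.14009j   from Y*(Ω₁)=-0.04372 + 0.25907j, Y(Ω₂)=0.53454 - 0.03682j
  term(m=+3) = 0.08739 + 0.11791j   from Y*(Ω₁)=-0.16410 - 0.27713j, Y(Ω₂)=-0.45327 + 0.04692j
  term(m=+4) = -0.01760 - 0.00351j   from Y*(Ω₁)=-0.07406 - 0.02573j, Y(Ω₂)=0.22672 - 0.03138j
  term(m=+5) = -0.02826 + 0.01691j   from Y*(Ω₁)=0.38702 - 0.14897j, Y(Ω₂)=-0.07824 + 0.01359j
  term(m=+6) = -0.00242 + 0.00795j   from Y*(Ω₁)=-0.20120 + 0.36694j, Y(Ω₂)=0.01944 - 0.00407j
  term(m=+7) = 0.00035 + 0.00074j   from Y*(Ω₁)=-0.04653 - 0.22924j, Y(Ω₂)=-0.00342 + 0.00084j
  term(m=+8) = 0.00003 + 0.00001j   from Y*(Ω₁)=0.05806 + 0.04588j, Y(Ω₂)=0.00038 - 0.00011j
Accumulated sum -0.04422 - 0.00000j; after 4π/(2l+1) scaling, -0.03269 - 0.00000j ⇒ P_8 = -0.032687

-0.032687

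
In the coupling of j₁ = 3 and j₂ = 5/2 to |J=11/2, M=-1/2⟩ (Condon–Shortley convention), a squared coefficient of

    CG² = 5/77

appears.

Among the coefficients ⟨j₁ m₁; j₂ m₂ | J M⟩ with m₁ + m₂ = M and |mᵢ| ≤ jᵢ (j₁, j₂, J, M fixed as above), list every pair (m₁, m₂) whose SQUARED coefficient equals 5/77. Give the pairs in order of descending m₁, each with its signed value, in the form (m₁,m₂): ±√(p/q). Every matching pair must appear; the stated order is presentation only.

(-2,3/2): +√(5/77)

Admissible pairs with m₁+m₂ = M = -1/2: (-3,5/2), (-2,3/2), (-1,1/2), (0,-1/2), (1,-3/2), (2,-5/2)
  (m₁,m₂)=(2,-5/2): CG² = 1/77, CG = +√(1/77)
  (m₁,m₂)=(1,-3/2): CG² = 25/154, CG = +√(25/154)
  (m₁,m₂)=(0,-1/2): CG² = 100/231, CG = +√(100/231)
  (m₁,m₂)=(-1,1/2): CG² = 25/77, CG = +√(25/77)
  (m₁,m₂)=(-2,3/2): CG² = 5/77, CG = +√(5/77)   ← matches the target
  (m₁,m₂)=(-3,5/2): CG² = 1/462, CG = +√(1/462)
Pairs with CG² = 5/77: (-2,3/2): +√(5/77)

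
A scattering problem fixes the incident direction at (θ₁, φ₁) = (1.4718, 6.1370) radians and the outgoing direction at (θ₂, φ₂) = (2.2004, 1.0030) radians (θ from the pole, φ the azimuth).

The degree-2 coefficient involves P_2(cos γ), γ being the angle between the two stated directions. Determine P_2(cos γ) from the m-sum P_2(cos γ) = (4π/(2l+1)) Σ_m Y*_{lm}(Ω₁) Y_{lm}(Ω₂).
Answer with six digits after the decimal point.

Expand P_2 via completeness: Σ_{m} conj(Y_{2,m}) at Ω₁ times Y_{2,m} at Ω₂ —
  m=-2: Y*=(0.366269, -0.110246)  Y=(-0.106388, -0.228825)  product (-0.064194, -0.072082)
  m=-1: Y*=(0.075170, -0.011068)  Y=(-0.197726, 0.309982)  product (-0.011432, 0.025490)
  m=+0: Y*=(-0.306149, -0.000000)  Y=(0.012661, 0.000000)  product (-0.003876, -0.000000)
  m=+1: Y*=(-0.075170, -0.011068)  Y=(0.197726, 0.309982)  product (-0.011432, -0.025490)
  m=+2: Y*=(0.366269, 0.110246)  Y=(-0.106388, 0.228825)  product (-0.064194, 0.072082)
Total Σ_m = (-0.155128, 0.000000). Multiply by 2.513274: (-0.389879, 0.000000). P_2(cos γ) = -0.389879

-0.389879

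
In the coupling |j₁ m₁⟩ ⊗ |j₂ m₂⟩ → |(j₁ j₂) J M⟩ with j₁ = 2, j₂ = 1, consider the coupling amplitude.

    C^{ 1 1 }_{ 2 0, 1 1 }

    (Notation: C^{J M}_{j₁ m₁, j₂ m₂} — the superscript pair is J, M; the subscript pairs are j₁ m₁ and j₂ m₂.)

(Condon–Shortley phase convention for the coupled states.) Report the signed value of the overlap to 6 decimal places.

+√(1/10) ≈ +0.316228

triangle: 2!×2!×0!/5! = 4/120
(j±m)!: 2!×2!×2!×0!×2!×0! = 16
prefactor² = (2J+1)×Δ×N² = 8/5
  k=2: +1/(2!×0!×0!×0!×2!×0!) = 1/4
Σ = 1/4  ⇒  CG² = 8/5×(1/4)² = 1/10
CG = +√(1/10) = +0.316228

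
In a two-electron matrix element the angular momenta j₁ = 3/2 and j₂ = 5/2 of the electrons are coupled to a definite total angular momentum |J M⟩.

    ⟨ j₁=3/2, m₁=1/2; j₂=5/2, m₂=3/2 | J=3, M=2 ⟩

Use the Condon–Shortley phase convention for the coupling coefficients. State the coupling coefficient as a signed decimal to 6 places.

j₁+j₂−J=1  J+j₁−j₂=2  J−j₁+j₂=4  j₁+j₂+J+1=8
(j₁±m₁, j₂±m₂, J±M) = (2,1,4,1,5,1)
P² = 48
sum k=0..1:
  [0] +1/24 = 1/24
  [1] −1/12 = -1/12
S = -1/24
C² = P²·S² = 1/12 ; C = -0.288675

-0.288675  (= −√(1/12))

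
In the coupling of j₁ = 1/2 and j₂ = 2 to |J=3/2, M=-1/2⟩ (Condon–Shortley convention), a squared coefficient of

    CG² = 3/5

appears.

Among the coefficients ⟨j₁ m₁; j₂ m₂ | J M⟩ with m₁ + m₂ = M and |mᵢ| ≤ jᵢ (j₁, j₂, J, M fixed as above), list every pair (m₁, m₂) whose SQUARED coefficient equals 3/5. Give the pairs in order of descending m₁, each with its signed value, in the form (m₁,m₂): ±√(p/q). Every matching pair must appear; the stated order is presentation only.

(1/2,-1): +√(3/5)

Admissible pairs with m₁+m₂ = M = -1/2: (-1/2,0), (1/2,-1)
  (m₁,m₂)=(1/2,-1): CG² = 3/5, CG = +√(3/5)   ← matches the target
  (m₁,m₂)=(-1/2,0): CG² = 2/5, CG = −√(2/5)
Pairs with CG² = 3/5: (1/2,-1): +√(3/5)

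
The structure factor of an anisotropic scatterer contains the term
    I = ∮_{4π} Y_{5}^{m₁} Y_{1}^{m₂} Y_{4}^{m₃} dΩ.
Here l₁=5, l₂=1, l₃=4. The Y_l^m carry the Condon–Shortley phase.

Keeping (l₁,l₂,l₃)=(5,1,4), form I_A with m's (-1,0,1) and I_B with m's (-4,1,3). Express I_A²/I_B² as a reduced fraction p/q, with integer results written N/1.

l's match ⇒ only the (l;m) 3-j factors differ between A and B.
A: triangle coeff Δ(5,1,4) = 1/495; Σ_t [1,1]: t=1:−1/720 = -1/720; (3j)²=8/165 [(5 1 4; -1 0 1)], sign=+1
B: triangle coeff Δ(5,1,4) = 1/495; Σ_t [2,2]: t=2:+1/10080 = 1/10080; (3j)²=4/55 [(5 1 4; -4 1 3)], sign=-1
I_A²/I_B² = (8/165)/(4/55) = 2/3

2/3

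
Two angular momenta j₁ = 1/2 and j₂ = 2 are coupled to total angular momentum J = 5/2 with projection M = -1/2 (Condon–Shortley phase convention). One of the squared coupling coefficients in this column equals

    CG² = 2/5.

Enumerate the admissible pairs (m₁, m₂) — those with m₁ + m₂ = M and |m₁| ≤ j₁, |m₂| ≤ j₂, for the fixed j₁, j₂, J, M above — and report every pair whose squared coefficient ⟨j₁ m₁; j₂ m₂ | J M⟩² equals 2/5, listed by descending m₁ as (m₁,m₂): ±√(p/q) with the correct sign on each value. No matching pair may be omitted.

Admissible pairs with m₁+m₂ = M = -1/2: (-1/2,0), (1/2,-1)
  (m₁,m₂)=(1/2,-1): CG² = 2/5, CG = +√(2/5)   ← matches the target
  (m₁,m₂)=(-1/2,0): CG² = 3/5, CG = +√(3/5)
Pairs with CG² = 2/5: (1/2,-1): +√(2/5)

(1/2,-1): +√(2/5)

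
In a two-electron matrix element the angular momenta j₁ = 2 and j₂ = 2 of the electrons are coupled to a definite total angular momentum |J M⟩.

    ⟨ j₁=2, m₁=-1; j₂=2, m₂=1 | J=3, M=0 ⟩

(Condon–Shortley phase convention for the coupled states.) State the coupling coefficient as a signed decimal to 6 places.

-0.632456

√[7·1!3!3!/8! · 1!3!3!1!3!3!] = √(81/10)
  +(−1)^0/∏(0,1,3,3,0,0)! = 1/36  (running 1/36)
  +(−1)^1/∏(1,0,2,2,1,1)! = -1/4  (running -2/9)
⟨..|..⟩ = √(81/10)·(-2/9) = -0.632456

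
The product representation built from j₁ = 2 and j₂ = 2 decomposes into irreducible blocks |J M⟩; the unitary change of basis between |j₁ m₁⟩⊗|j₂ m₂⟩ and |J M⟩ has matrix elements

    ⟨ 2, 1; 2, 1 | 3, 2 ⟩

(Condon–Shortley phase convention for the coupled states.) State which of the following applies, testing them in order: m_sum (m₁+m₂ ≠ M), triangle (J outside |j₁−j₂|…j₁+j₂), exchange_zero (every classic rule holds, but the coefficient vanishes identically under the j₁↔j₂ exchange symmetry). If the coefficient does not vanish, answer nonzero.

exchange_zero

m-sum: m₁+m₂ = 1+1 = 2, M = 2  ✓
triangle: |j₁−j₂| = 0 ≤ J = 3 ≤ j₁+j₂ = 4  ✓
exchange: j₁=j₂ and m₁=m₂, and (−1)^(j₁+j₂−J) = (−1)^1 = −1 forces ⟨j₁m₁;j₂m₂|JM⟩ = −⟨j₂m₂;j₁m₁|JM⟩ = −⟨j₁m₁;j₂m₂|JM⟩ ⇒ the coefficient vanishes identically
Racah sum check: Σ_k collapses to 0 ⇒ CG = 0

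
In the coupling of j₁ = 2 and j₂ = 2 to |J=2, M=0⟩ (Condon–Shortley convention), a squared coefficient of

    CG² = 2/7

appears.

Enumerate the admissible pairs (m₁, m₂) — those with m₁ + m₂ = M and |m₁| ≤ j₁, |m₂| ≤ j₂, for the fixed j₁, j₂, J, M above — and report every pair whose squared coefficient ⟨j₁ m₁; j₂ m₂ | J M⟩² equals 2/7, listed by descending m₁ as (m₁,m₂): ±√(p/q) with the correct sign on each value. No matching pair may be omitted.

(2,-2): +√(2/7); (0,0): −√(2/7); (-2,2): +√(2/7)

Admissible pairs with m₁+m₂ = M = 0: (-2,2), (-1,1), (0,0), (1,-1), (2,-2)
  (m₁,m₂)=(2,-2): CG² = 2/7, CG = +√(2/7)   ← matches the target
  (m₁,m₂)=(1,-1): CG² = 1/14, CG = +√(1/14)
  (m₁,m₂)=(0,0): CG² = 2/7, CG = −√(2/7)   ← matches the target
  (m₁,m₂)=(-1,1): CG² = 1/14, CG = +√(1/14)
  (m₁,m₂)=(-2,2): CG² = 2/7, CG = +√(2/7)   ← matches the target
Pairs with CG² = 2/7: (2,-2): +√(2/7); (0,0): −√(2/7); (-2,2): +√(2/7)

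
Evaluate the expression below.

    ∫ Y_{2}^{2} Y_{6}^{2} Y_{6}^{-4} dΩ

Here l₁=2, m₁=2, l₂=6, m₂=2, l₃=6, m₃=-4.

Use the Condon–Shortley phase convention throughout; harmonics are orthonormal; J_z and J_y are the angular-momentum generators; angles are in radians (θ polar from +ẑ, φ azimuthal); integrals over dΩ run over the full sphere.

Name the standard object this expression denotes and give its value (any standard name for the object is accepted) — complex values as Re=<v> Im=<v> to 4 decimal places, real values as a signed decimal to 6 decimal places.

This is a Gaunt coefficient — the integral of a triple product of spherical harmonics over the sphere.
m-sum 0 ✓  L=14 even ✓  4≤6≤8 ✓
Π(2lᵢ+1) = 5×13×13 = 845
triangle coeff Δ(2,6,6) = 1/90090
Σ_t [0,2]: t=0:+1/69120 t=1:−1/14400 t=2:+1/69120 = -7/172800
(3j)²=14/715 [(2 6 6; 0 0 0)], sign=-1
Σ_t [0,0]: t=0:+1/322560 = 1/322560
(3j)²=18/1001 [(2 6 6; 2 2 -4)], sign=+1
⇒ 4πI² = 36/121
I = (-1)√(36/121/(4π)) = -0.15386989

Gaunt coefficient, -0.153870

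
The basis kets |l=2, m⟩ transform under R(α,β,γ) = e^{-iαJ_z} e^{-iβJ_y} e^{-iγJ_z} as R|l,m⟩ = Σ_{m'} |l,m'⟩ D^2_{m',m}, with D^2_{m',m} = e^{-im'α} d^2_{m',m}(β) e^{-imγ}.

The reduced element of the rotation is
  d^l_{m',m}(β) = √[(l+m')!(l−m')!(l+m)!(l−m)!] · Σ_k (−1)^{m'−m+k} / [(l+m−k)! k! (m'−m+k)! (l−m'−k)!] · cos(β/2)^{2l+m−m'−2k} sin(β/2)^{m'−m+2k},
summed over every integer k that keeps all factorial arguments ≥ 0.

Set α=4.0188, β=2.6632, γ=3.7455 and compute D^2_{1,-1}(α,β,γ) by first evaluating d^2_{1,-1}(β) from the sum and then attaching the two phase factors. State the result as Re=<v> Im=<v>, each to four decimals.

Re=-0.7048 Im=0.1976

First d^2_{1,-1}(β=2.6632), then the phase factors e^{-i(1)α} and e^{-i(-1)γ}:
Half-angle: c=0.236922, s=0.971529. N=√(6·1·1·6)=6.000000
k: max(0,(-1)−(1))=0 … min(2+(-1),2−(1))=1
  k=0: (−1)^2·6.0000/(2)·0.2369^2·0.9715^2 = +0.158944
  k=1: (−1)^3·6.0000/(6)·0.2369^0·0.9715^4 = -0.890887
d^2_{1,-1}(2.6632) = +0.158944 -0.890887 = -0.731943
Attach z-rotation phases: D = e^{-i(1)(4.0188)}·(-0.731943)·e^{-i(-1)(3.7455)} = -0.704777+0.197559i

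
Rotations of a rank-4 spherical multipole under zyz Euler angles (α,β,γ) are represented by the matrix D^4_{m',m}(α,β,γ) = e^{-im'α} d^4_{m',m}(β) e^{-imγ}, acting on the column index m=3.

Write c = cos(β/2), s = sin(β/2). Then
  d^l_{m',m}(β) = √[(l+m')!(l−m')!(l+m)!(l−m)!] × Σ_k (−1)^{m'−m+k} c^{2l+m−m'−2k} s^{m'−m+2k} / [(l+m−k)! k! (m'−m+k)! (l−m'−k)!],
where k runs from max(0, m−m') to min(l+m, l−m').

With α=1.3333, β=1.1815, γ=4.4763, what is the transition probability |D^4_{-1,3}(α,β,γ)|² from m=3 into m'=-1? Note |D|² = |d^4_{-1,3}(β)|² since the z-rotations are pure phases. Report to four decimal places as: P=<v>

P=0.1956

D^4_{-1,3}(1.3333,1.1815,4.4763) = e^{-i·-1·1.3333}·d^4_{-1,3}(1.1815)·e^{-i·3·4.4763}. Compute d first:
Half-angle: c=0.830523, s=0.556984. N=√(6·120·5040·1)=1904.940944
k: max(0,(3)−(-1))=4 … min(4+(3),4−(-1))=5
  k=4: (−1)^0·1904.9409/(144)·0.8305^4·0.5570^4 = +0.605755
  k=5: (−1)^1·1904.9409/(240)·0.8305^2·0.5570^6 = -0.163467
d^4_{-1,3}(1.1815) = +0.605755 -0.163467 = +0.442288
|D^4_{-1,3}|² = |d^4_{-1,3}(β)|² = (+0.442288)² = 0.195619 (the z-rotation phases have unit modulus)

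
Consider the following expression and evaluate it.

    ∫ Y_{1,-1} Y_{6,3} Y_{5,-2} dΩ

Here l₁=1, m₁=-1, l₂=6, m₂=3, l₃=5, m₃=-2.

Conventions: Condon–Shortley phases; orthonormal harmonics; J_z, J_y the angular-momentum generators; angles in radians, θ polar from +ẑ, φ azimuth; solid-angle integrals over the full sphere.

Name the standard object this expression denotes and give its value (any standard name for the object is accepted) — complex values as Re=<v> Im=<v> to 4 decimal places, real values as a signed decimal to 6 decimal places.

This is a Gaunt coefficient — the integral of a triple product of spherical harmonics over the sphere.
Rules hold: Σm=0, L=12 even, 5≤5≤7.
N = 3·13·11 = 429
Δ = 2!·0!·10!/13! = 1/858
Racah Σ t=1..1: t=1:−1/14400 = -1/14400
⇒ 3j(1 6 5; 0 0 0)² = 6/143, sgn +1
Racah Σ t=2..2: t=2:+1/60480 = 1/60480
⇒ 3j(1 6 5; -1 3 -2)² = 6/143, sgn -1
4πI² = N·(3j₀)²·(3jₘ)² = 108/143
I = -1·√(0.755245/4π) = -0.24515397

Gaunt coefficient, -0.245154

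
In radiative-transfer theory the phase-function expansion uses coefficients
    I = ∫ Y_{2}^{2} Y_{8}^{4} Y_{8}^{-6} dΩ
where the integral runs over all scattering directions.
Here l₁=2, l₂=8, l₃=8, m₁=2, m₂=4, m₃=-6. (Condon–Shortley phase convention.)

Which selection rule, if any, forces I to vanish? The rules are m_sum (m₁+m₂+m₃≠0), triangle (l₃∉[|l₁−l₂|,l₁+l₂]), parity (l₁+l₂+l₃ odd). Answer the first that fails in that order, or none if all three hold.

m₁+m₂+m₃ = 2 + 4 − 6 = 0  ✓
triangle: |2−8|=6 ≤ l₃=8 ≤ 2+8=10  ✓
parity: l₁+l₂+l₃ = 18 is even  ✓

none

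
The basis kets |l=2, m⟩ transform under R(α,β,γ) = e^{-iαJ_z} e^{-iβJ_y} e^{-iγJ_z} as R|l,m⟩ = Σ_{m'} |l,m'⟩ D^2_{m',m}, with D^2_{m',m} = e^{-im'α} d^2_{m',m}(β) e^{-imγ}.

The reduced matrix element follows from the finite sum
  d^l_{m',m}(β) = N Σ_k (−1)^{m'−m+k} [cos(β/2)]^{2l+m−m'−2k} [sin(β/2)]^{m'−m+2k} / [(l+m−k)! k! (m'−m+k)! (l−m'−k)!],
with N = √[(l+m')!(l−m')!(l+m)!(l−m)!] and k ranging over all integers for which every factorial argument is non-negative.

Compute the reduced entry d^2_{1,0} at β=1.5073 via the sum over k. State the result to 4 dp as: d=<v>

d=-0.0776

d^2_{1,0}(β=1.5073) via the finite sum:
Half-angle: c=0.729196, s=0.684305. N=√(6·1·2·2)=4.898979
k: max(0,(0)−(1))=0 … min(2+(0),2−(1))=1
  k=0: (−1)^1·4.8990/(2)·0.7292^3·0.6843^1 = -0.649917
  k=1: (−1)^2·4.8990/(2)·0.7292^1·0.6843^3 = +0.572359
d^2_{1,0}(1.5073) = -0.649917 +0.572359 = -0.077558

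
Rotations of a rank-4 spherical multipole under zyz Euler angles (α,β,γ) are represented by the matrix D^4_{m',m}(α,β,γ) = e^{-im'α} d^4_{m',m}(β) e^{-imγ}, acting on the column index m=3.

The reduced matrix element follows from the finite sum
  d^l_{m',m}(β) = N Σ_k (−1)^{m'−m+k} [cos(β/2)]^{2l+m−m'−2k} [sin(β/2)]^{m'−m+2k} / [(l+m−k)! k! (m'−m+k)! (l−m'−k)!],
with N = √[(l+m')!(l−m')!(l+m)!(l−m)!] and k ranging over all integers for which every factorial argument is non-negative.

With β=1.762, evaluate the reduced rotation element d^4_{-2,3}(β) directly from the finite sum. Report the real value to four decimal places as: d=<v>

d^4_{-2,3}(β=1.7620) via the finite sum:
Half-angle: c=0.636380, s=0.771376. N=√(2·720·5040·1)=2693.993318
k: max(0,(3)−(-2))=5 … min(4+(3),4−(-2))=6
  k=5: (−1)^0·2693.9933/(240)·0.6364^3·0.7714^5 = +0.790068
  k=6: (−1)^1·2693.9933/(720)·0.6364^1·0.7714^7 = -0.386939
d^4_{-2,3}(1.7620) = +0.790068 -0.386939 = +0.403130

d=0.4031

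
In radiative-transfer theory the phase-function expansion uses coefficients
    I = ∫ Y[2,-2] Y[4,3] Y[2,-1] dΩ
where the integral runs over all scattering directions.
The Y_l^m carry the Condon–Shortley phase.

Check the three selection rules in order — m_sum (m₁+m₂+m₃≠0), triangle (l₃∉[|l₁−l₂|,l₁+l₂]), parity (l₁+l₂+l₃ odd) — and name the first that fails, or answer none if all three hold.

azimuthal sum: -2 + 3 − 1 = 0  ✓
2 ≤ 2 ≤ 6 (triangle on l)  ✓
L = 2 + 4 + 2 = 8 (even)  ✓

none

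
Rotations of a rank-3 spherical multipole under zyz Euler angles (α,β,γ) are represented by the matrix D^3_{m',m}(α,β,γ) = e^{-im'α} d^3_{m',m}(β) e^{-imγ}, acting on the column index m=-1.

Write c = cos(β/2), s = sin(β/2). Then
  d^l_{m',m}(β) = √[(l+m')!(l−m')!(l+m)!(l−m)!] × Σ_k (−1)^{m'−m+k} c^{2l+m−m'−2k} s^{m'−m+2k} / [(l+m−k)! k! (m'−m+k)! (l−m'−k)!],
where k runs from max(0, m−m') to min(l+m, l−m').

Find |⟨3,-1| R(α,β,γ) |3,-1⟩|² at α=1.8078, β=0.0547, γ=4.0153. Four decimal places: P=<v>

First d^3_{-1,-1}(β=0.0547), then the phase factors e^{-i(-1)α} and e^{-i(-1)γ}:
Half-angle: c=0.999626, s=0.027347. N=√(2·24·2·24)=48.000000
Admissible k: 0..2 (factorial args all ≥0)
  k=0: (−1)^0·48.0000/(48)·0.9996^6·0.0273^0 = +0.997758
  k=1: (−1)^1·48.0000/(6)·0.9996^4·0.0273^2 = -0.005974
  k=2: (−1)^2·48.0000/(8)·0.9996^2·0.0273^4 = +0.000003
d^3_{-1,-1}(0.0547) = +0.997758 -0.005974 +0.000003 = +0.991788
|D^3_{-1,-1}|² = |d^3_{-1,-1}(β)|² = (+0.991788)² = 0.983643 (the z-rotation phases have unit modulus)

P=0.9836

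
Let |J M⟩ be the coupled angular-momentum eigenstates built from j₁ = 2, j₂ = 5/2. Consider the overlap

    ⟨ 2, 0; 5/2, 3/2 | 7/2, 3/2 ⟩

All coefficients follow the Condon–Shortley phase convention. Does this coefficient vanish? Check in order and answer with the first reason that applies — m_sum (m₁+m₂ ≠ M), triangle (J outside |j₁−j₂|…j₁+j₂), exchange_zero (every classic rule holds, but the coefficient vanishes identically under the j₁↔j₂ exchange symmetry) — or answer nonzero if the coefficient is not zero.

m-sum: m₁+m₂ = 0+3/2 = 3/2, M = 3/2  ✓
triangle: |j₁−j₂| = 1/2 ≤ J = 7/2 ≤ j₁+j₂ = 9/2  ✓
exchange: j₁≠j₂ or m₁≠m₂ — the exchange symmetry imposes no constraint here
value check: CG = −√(2/7) = -0.534522 ≠ 0

nonzero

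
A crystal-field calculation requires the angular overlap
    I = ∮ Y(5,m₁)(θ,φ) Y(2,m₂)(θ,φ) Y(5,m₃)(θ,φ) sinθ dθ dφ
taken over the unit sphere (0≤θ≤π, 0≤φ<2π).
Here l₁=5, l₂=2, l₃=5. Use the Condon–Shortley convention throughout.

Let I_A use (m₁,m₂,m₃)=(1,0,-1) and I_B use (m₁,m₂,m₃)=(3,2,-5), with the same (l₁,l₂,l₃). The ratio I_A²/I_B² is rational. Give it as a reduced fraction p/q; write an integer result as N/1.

27/10

l's match ⇒ only the (l;m) 3-j factors differ between A and B.
A: triangle coeff Δ(5,2,5) = 1/38610; Σ_t [0,2]: t=0:+1/2304 t=1:−1/720 t=2:+1/5760 = -1/1280; (3j)²=27/1430 [(5 2 5; 1 0 -1)], sign=-1
B: triangle coeff Δ(5,2,5) = 1/38610; Σ_t [2,2]: t=2:+1/161280 = 1/161280; (3j)²=1/143 [(5 2 5; 3 2 -5)], sign=+1
I_A²/I_B² = (27/1430)/(1/143) = 27/10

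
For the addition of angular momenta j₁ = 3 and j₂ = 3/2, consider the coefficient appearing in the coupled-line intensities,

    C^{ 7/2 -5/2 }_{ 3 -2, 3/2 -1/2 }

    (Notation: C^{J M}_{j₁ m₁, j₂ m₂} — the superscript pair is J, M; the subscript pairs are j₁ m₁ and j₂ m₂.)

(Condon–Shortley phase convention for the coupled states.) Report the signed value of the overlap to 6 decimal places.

−√(1/7) ≈ -0.377964

j₁+j₂−J=1  J+j₁−j₂=5  J−j₁+j₂=2  j₁+j₂+J+1=9
(j₁±m₁, j₂±m₂, J±M) = (1,5,1,2,1,6)
P² = 6400/7
sum k=0..1:
  [0] +1/120 = 1/120
  [1] −1/48 = -1/48
S = -1/80
C² = P²·S² = 1/7 ; C = -0.377964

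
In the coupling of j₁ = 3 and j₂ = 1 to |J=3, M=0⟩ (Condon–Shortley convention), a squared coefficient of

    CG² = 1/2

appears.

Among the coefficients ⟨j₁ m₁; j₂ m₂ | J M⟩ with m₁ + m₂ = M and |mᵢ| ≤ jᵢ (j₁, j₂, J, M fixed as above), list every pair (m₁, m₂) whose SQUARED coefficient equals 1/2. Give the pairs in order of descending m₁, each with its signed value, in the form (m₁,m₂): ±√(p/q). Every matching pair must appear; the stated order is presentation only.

Admissible pairs with m₁+m₂ = M = 0: (-1,1), (0,0), (1,-1)
  (m₁,m₂)=(1,-1): CG² = 1/2, CG = +√(1/2)   ← matches the target
  (m₁,m₂)=(0,0): CG² = 0/1, CG = 0
  (m₁,m₂)=(-1,1): CG² = 1/2, CG = −√(1/2)   ← matches the target
Pairs with CG² = 1/2: (1,-1): +√(1/2); (-1,1): −√(1/2)

(1,-1): +√(1/2); (-1,1): −√(1/2)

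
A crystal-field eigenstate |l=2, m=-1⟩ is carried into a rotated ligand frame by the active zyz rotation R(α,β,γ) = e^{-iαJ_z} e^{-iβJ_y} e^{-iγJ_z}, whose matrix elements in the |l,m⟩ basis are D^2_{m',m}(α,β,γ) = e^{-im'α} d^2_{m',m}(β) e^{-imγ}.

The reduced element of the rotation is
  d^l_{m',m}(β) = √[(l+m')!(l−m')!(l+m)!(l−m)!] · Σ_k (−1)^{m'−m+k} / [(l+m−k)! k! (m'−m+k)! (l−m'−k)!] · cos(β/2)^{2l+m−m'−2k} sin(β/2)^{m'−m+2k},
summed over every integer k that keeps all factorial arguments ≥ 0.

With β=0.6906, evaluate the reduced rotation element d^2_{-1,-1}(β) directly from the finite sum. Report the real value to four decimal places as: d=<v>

d=0.4797

d^2_{-1,-1}(β=0.6906) via the finite sum:
With c≡cos(β/2)=0.940974 and s≡sin(β/2)=0.338479, N=[1·6·1·6]^{1/2}=6.000000
k: max(0,(-1)−(-1))=0 … min(2+(-1),2−(-1))=1
  k=0: (−1)^0·6.0000/(6)·0.9410^4·0.3385^0 = +0.783990
  k=1: (−1)^1·6.0000/(2)·0.9410^2·0.3385^2 = -0.304327
d^2_{-1,-1}(0.6906) = +0.783990 -0.304327 = +0.479663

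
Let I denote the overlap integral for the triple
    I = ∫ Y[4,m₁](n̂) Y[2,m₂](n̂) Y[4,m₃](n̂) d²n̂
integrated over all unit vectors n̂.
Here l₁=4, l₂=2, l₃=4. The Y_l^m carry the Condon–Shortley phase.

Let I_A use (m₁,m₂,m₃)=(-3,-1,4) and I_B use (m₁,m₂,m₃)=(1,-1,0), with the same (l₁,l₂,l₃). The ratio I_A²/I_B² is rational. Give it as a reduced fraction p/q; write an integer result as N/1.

98/5

Same 4,2,4: normalisation and zero-m 3j drop out of the ratio.
A: Δ: 2! 6! 2! / 11! → 1/13860; sum: t=1:−1/1440 = -1/1440; 3j²(4 2 4; -3 -1 4) = Δ·Π!·Σ² = 7/165  (sign -1)
B: Δ: 2! 6! 2! / 11! → 1/13860; sum: t=0:+1/72 t=1:−1/96 = 1/288; 3j²(4 2 4; 1 -1 0) = Δ·Π!·Σ² = 1/462  (sign +1)
I_A²/I_B² = (7/165)/(1/462) = 98/5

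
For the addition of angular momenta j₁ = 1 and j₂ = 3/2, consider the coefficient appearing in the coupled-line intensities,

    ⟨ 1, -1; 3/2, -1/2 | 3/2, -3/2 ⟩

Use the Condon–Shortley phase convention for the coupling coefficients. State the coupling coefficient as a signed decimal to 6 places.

triangle: 1!*1!*2!/5! = 2/120
(j±m)!: 0!*2!*1!*2!*0!*3! = 24
prefactor² = (2J+1)*Δ*N² = 8/5
  k=1: −1/(1!*0!*1!*0!*0!*2!) = -1/2
Σ = -1/2  ⇒  CG² = 8/5*(-1/2)² = 2/5
CG = −√(2/5) = -0.632456

-0.632456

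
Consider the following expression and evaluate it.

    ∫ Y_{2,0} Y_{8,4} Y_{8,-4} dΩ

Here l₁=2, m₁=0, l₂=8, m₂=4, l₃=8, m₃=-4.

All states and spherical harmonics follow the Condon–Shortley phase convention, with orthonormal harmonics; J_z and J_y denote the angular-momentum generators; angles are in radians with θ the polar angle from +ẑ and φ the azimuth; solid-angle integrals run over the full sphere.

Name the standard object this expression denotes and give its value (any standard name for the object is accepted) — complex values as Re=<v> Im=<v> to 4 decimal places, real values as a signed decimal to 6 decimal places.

This is a Gaunt coefficient — the integral of a triple product of spherical harmonics over the sphere.
Checks pass: Σm=0; 18 even; l₃=8∈[6,10].
(2·2+1)(2·8+1)(2·8+1) = 1445
Δ: 2! 2! 14! / 19! → 1/348840
sum: t=0:+1/116121600 t=1:−1/25401600 t=2:+1/116121600 = -1/45158400
3j²(2 8 8; 0 0 0) = Δ·Π!·Σ² = 24/1615  (sign -1)
sum: t=0:+1/3832012800 t=1:−1/239500800 t=2:+1/348364800 = -1/958003200
3j²(2 8 8; 0 4 -4) = Δ·Π!·Σ² = 8/4845  (sign -1)
combine: 4πI² = 1445·24/1615·8/4845 = 64/1805
take √, sign +1: I = 0.05311858

Gaunt coefficient, +0.053119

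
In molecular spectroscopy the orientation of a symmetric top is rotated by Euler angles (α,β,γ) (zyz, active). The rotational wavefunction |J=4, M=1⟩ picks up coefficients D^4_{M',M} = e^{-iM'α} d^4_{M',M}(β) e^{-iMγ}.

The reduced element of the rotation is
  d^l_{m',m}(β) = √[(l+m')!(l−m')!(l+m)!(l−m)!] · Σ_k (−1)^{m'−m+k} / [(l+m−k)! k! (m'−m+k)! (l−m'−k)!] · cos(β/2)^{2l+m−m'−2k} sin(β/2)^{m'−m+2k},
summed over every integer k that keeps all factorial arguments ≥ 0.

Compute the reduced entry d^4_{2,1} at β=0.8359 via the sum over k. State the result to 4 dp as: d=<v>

d=-0.1316

d^4_{2,1}(β=0.8359) via the finite sum:
c=cos(0.835900/2)=0.913923, s=sin(0.835900/2)=0.405888; N=√[720·2·120·6]=1018.233765
Admissible k: 0..2 (factorial args all ≥0)
  k=0: (−1)^1·1018.2338/(240)·0.9139^7·0.4059^1 = -0.917084
  k=1: (−1)^2·1018.2338/(48)·0.9139^5·0.4059^3 = +0.904424
  k=2: (−1)^3·1018.2338/(72)·0.9139^3·0.4059^5 = -0.118925
d^4_{2,1}(0.8359) = -0.917084 +0.904424 -0.118925 = -0.131585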